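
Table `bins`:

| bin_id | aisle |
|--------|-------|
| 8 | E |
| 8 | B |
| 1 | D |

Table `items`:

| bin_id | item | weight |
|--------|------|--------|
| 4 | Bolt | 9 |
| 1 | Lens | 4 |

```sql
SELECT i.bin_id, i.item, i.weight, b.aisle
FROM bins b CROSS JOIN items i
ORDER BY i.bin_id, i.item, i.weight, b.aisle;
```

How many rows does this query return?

CROSS JOIN pairs every row of `bins` with every row of `items`: 3 × 2 = 6 rows.

6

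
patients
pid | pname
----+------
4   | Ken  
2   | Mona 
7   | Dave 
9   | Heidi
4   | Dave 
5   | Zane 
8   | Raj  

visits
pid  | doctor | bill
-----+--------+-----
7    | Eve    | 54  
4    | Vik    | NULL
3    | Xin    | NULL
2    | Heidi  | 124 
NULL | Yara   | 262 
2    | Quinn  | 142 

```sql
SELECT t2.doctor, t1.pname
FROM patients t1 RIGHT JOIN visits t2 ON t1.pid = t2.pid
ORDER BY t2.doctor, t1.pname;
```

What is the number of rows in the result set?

7

RIGHT JOIN keeps every row from `visits`; unmatched rows get NULL for `patients`'s columns.
Matching on t1.pid = t2.pid. A NULL in a compared column never satisfies the condition.
- t1[0] pid=4 → 1 match(es) in t2 → 1 row(s).
- t1[1] pid=2 → 2 match(es) in t2 → 2 row(s).
- t1[2] pid=7 → 1 match(es) in t2 → 1 row(s).
- t1[3] pid=9 → no match.
- t1[4] pid=4 → 1 match(es) in t2 → 1 row(s).
- t1[5] pid=5 → no match.
- t1[6] pid=8 → no match.
- plus 2 unmatched t2 row(s), each kept with NULL t1 columns.
Total: 5 matched + 2 padded = 7 rows.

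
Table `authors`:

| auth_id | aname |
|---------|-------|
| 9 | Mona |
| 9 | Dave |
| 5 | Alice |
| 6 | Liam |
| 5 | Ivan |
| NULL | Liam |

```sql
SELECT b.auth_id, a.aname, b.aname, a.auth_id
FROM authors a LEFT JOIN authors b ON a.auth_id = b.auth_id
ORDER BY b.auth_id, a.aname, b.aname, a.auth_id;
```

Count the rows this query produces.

10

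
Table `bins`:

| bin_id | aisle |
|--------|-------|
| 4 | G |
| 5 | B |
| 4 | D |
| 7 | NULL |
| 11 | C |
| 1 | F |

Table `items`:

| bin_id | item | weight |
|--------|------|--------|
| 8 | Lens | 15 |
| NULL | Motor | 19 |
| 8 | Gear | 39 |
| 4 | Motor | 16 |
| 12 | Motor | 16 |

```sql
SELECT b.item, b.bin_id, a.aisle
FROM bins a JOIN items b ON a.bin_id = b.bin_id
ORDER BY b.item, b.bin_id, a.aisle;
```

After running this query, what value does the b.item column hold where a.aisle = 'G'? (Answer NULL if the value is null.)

Motor

INNER JOIN keeps only pairs where the ON condition holds.
Matching on a.bin_id = b.bin_id. A NULL in a compared column never satisfies the condition.
Matched pairs: 2.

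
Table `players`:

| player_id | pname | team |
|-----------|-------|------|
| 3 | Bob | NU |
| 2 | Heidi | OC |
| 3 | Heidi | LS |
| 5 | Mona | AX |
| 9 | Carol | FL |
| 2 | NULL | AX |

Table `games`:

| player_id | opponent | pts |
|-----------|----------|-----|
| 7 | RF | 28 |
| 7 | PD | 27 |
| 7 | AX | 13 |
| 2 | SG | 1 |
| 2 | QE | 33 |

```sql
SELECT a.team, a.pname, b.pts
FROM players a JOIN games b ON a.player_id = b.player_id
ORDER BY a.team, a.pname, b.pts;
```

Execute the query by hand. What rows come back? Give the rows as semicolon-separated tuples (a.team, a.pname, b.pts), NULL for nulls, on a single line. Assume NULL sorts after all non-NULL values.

(AX, NULL, 1); (AX, NULL, 33); (OC, Heidi, 1); (OC, Heidi, 33)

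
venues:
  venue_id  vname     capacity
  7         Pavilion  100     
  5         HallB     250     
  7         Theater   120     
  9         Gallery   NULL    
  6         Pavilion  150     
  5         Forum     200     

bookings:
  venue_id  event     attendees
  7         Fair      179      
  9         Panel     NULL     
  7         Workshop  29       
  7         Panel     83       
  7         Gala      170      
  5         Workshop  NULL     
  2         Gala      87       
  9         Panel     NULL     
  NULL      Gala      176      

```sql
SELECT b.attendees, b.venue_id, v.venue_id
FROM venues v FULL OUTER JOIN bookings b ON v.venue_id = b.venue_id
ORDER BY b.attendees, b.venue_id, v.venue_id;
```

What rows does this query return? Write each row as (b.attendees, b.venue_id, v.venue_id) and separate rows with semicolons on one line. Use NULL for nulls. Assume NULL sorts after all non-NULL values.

(29, 7, 7); (29, 7, 7); (83, 7, 7); (83, 7, 7); (87, 2, NULL); (170, 7, 7); (170, 7, 7); (176, NULL, NULL); (179, 7, 7); (179, 7, 7); (NULL, 5, 5); (NULL, 5, 5); (NULL, 9, 9); (NULL, 9, 9); (NULL, NULL, 6)

FULL OUTER JOIN keeps every row from both sides; unmatched rows get NULL for the other side's columns.
Matching on v.venue_id = b.venue_id. A NULL in a compared column never satisfies the condition.
Matched pairs: 12; unmatched v rows kept: 1; unmatched b rows kept: 2.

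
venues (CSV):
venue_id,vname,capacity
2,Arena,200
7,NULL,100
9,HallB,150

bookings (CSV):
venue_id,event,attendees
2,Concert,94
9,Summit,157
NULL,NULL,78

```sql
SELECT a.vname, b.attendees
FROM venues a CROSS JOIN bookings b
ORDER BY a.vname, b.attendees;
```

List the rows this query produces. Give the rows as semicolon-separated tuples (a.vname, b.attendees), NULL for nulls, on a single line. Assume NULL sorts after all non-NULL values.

CROSS JOIN pairs every row of `venues` with every row of `bookings`: 3 × 3 = 9 rows.

(Arena, 78); (Arena, 94); (Arena, 157); (HallB, 78); (HallB, 94); (HallB, 157); (NULL, 78); (NULL, 94); (NULL, 157)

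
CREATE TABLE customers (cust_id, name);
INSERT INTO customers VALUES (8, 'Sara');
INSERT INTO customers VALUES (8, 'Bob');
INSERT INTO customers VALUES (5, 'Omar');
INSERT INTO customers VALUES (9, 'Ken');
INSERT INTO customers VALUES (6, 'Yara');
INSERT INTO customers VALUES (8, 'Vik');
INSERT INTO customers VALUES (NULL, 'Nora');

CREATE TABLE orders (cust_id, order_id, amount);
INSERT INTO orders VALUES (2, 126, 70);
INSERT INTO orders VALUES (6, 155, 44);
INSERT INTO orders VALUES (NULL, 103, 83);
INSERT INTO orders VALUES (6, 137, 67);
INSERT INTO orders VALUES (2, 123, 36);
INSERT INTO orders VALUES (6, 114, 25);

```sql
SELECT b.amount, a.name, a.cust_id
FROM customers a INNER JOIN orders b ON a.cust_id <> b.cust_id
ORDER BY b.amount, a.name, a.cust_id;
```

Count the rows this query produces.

INNER JOIN keeps only pairs where the ON condition holds.
Matching on a.cust_id <> b.cust_id. A NULL in a compared column never satisfies the condition.
- a row (cust_id=8): matches 5 b row(s) → 5 output row(s).
- a row (cust_id=8): matches 5 b row(s) → 5 output row(s).
- a row (cust_id=5): matches 5 b row(s) → 5 output row(s).
- a row (cust_id=9): matches 5 b row(s) → 5 output row(s).
- a row (cust_id=6): matches 2 b row(s) → 2 output row(s).
- a row (cust_id=8): matches 5 b row(s) → 5 output row(s).
- a row (cust_id=NULL): no match → dropped.
Total: 27 rows.

27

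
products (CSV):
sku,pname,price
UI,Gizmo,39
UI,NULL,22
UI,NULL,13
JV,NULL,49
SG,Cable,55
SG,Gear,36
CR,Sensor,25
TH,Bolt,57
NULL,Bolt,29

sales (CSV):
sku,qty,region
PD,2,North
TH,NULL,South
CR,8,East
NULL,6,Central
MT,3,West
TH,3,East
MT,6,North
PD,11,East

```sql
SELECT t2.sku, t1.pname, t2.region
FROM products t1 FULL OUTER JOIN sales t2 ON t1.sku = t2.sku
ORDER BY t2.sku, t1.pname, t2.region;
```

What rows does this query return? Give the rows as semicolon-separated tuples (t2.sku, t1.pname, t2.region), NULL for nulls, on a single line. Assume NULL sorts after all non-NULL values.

(CR, Sensor, East); (MT, NULL, North); (MT, NULL, West); (PD, NULL, East); (PD, NULL, North); (TH, Bolt, East); (TH, Bolt, South); (NULL, Bolt, NULL); (NULL, Cable, NULL); (NULL, Gear, NULL); (NULL, Gizmo, NULL); (NULL, NULL, Central); (NULL, NULL, NULL); (NULL, NULL, NULL); (NULL, NULL, NULL)

FULL OUTER JOIN keeps every row from both sides; unmatched rows get NULL for the other side's columns.
Matching on t1.sku = t2.sku. A NULL in a compared column never satisfies the condition.
- sku=UI: no t2 row matches, row kept with t2 columns NULL.
- sku=UI: no t2 row matches, row kept with t2 columns NULL.
- sku=UI: no t2 row matches, row kept with t2 columns NULL.
- sku=JV: no t2 row matches, row kept with t2 columns NULL.
- sku=SG: no t2 row matches, row kept with t2 columns NULL.
- sku=SG: no t2 row matches, row kept with t2 columns NULL.
- sku=CR: 1 matching t2 row(s), so 1 row(s) emitted.
- sku=TH: 2 matching t2 row(s), so 2 row(s) emitted.
- sku=NULL: no t2 row matches, row kept with t2 columns NULL.
- 5 row(s) from t2 found no t1 partner → padded with NULL.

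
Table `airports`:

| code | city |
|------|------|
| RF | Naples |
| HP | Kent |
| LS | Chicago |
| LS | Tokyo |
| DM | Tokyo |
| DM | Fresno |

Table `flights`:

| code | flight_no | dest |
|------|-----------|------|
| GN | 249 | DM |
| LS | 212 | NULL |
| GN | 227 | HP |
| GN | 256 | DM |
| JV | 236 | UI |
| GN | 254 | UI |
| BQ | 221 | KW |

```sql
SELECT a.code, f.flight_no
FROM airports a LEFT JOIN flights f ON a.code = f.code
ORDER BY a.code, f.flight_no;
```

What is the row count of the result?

LEFT JOIN keeps every row from `airports`; unmatched rows get NULL for `flights`'s columns.
Matching on a.code = f.code.
- a[0] code=RF → no match; kept with NULLs on the f side.
- a[1] code=HP → no match; kept with NULLs on the f side.
- a[2] code=LS → 1 match(es) in f → 1 row(s).
- a[3] code=LS → 1 match(es) in f → 1 row(s).
- a[4] code=DM → no match; kept with NULLs on the f side.
- a[5] code=DM → no match; kept with NULLs on the f side.
Total: 2 matched + 4 padded = 6 rows.

6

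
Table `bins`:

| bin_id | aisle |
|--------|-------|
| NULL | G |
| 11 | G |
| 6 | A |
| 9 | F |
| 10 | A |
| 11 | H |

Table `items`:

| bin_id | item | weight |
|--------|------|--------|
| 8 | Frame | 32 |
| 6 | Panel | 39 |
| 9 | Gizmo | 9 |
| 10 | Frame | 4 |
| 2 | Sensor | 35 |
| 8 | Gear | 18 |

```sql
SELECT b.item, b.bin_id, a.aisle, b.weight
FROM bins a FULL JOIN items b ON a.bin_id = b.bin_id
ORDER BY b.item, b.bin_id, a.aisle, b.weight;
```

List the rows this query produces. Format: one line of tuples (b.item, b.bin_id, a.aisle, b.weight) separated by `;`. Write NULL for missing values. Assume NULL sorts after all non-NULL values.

FULL OUTER JOIN keeps every row from both sides; unmatched rows get NULL for the other side's columns.
Matching on a.bin_id = b.bin_id. A NULL in a compared column never satisfies the condition.
- bin_id=NULL: no b row matches, row kept with b columns NULL.
- bin_id=11: no b row matches, row kept with b columns NULL.
- bin_id=6: 1 matching b row(s), so 1 row(s) emitted.
- bin_id=9: 1 matching b row(s), so 1 row(s) emitted.
- bin_id=10: 1 matching b row(s), so 1 row(s) emitted.
- bin_id=11: no b row matches, row kept with b columns NULL.
- plus 3 unmatched b row(s), each kept with NULL a columns.
After projecting and ordering:
b.item | b.bin_id | a.aisle | b.weight
Frame | 8 | NULL | 32
Frame | 10 | A | 4
Gear | 8 | NULL | 18
Gizmo | 9 | F | 9
Panel | 6 | A | 39
Sensor | 2 | NULL | 35
NULL | NULL | G | NULL
NULL | NULL | G | NULL
NULL | NULL | H | NULL

(Frame, 8, NULL, 32); (Frame, 10, A, 4); (Gear, 8, NULL, 18); (Gizmo, 9, F, 9); (Panel, 6, A, 39); (Sensor, 2, NULL, 35); (NULL, NULL, G, NULL); (NULL, NULL, G, NULL); (NULL, NULL, H, NULL)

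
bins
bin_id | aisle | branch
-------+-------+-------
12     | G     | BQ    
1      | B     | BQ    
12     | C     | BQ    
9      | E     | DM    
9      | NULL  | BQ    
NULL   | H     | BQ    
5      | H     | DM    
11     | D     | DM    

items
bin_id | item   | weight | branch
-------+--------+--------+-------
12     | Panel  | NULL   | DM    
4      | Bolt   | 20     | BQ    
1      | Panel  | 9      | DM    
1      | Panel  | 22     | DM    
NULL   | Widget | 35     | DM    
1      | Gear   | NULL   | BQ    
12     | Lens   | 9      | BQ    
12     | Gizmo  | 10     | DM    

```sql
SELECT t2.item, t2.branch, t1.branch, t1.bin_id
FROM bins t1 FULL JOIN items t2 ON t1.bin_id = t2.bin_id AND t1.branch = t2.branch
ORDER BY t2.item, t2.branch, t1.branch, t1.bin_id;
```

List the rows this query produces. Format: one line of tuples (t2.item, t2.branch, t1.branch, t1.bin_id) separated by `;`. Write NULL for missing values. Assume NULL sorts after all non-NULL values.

(Bolt, BQ, NULL, NULL); (Gear, BQ, BQ, 1); (Gizmo, DM, NULL, NULL); (Lens, BQ, BQ, 12); (Lens, BQ, BQ, 12); (Panel, DM, NULL, NULL); (Panel, DM, NULL, NULL); (Panel, DM, NULL, NULL); (Widget, DM, NULL, NULL); (NULL, NULL, BQ, 9); (NULL, NULL, BQ, NULL); (NULL, NULL, DM, 5); (NULL, NULL, DM, 9); (NULL, NULL, DM, 11)

FULL OUTER JOIN keeps every row from both sides; unmatched rows get NULL for the other side's columns.
Matching on t1.bin_id = t2.bin_id AND t1.branch = t2.branch. A NULL in a compared column never satisfies the condition.
Matched pairs: 3; unmatched t1 rows kept: 5; unmatched t2 rows kept: 6.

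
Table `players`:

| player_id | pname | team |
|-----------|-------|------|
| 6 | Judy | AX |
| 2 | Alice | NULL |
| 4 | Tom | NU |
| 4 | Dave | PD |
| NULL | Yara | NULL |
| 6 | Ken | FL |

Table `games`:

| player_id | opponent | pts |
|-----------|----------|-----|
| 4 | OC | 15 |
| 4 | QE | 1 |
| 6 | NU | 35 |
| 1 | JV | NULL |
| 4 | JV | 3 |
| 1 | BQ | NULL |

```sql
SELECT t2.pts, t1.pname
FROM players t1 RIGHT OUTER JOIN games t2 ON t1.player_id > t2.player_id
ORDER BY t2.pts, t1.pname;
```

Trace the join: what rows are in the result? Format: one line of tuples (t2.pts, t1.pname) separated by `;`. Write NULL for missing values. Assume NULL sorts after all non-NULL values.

(1, Judy); (1, Ken); (3, Judy); (3, Ken); (15, Judy); (15, Ken); (35, NULL); (NULL, Alice); (NULL, Alice); (NULL, Dave); (NULL, Dave); (NULL, Judy); (NULL, Judy); (NULL, Ken); (NULL, Ken); (NULL, Tom); (NULL, Tom)

RIGHT JOIN keeps every row from `games`; unmatched rows get NULL for `players`'s columns.
Matching on t1.player_id > t2.player_id. A NULL in a compared column never satisfies the condition.
Matched pairs: 16; unmatched t2 rows kept: 1.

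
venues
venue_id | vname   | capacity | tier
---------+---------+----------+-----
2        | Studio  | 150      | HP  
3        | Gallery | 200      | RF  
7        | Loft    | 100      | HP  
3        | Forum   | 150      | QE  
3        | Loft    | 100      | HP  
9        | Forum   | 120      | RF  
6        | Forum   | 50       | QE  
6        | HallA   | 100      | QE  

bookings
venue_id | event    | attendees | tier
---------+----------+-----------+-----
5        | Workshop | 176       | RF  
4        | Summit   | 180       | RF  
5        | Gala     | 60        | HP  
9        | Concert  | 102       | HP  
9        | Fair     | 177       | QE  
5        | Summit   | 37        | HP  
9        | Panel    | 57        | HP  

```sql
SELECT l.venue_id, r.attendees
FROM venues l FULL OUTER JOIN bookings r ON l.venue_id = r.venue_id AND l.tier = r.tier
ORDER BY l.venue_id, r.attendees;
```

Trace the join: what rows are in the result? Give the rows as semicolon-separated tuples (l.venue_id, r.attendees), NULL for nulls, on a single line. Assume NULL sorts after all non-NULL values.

(2, NULL); (3, NULL); (3, NULL); (3, NULL); (6, NULL); (6, NULL); (7, NULL); (9, NULL); (NULL, 37); (NULL, 57); (NULL, 60); (NULL, 102); (NULL, 176); (NULL, 177); (NULL, 180)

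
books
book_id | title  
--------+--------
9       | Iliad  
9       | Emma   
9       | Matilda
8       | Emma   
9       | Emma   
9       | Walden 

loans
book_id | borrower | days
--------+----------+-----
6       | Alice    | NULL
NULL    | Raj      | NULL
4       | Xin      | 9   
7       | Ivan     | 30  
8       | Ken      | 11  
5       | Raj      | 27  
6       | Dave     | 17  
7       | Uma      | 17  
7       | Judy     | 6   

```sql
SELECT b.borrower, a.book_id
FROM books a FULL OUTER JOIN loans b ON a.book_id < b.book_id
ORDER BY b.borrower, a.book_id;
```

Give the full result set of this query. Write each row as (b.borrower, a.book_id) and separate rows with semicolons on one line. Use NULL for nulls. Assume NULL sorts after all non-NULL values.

FULL OUTER JOIN keeps every row from both sides; unmatched rows get NULL for the other side's columns.
Matching on a.book_id < b.book_id. A NULL in a compared column never satisfies the condition.
- a[0] book_id=9 → no match; kept with NULLs on the b side.
- a[1] book_id=9 → no match; kept with NULLs on the b side.
- a[2] book_id=9 → no match; kept with NULLs on the b side.
- a[3] book_id=8 → no match; kept with NULLs on the b side.
- a[4] book_id=9 → no match; kept with NULLs on the b side.
- a[5] book_id=9 → no match; kept with NULLs on the b side.
- 9 b row(s) had no a match → kept, a columns NULL.

(Alice, NULL); (Dave, NULL); (Ivan, NULL); (Judy, NULL); (Ken, NULL); (Raj, NULL); (Raj, NULL); (Uma, NULL); (Xin, NULL); (NULL, 8); (NULL, 9); (NULL, 9); (NULL, 9); (NULL, 9); (NULL, 9)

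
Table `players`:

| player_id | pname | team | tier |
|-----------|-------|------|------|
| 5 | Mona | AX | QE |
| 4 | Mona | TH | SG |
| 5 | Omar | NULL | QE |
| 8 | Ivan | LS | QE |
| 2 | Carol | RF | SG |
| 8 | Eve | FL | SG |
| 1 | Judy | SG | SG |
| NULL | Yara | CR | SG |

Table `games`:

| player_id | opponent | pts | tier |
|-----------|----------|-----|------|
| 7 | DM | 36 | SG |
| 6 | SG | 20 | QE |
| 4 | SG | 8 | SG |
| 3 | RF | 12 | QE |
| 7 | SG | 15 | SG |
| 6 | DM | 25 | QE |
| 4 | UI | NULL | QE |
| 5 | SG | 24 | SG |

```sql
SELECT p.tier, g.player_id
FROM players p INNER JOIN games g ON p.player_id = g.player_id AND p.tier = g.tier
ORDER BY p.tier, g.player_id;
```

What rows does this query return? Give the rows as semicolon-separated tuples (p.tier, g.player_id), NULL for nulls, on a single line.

(SG, 4)

INNER JOIN keeps only pairs where the ON condition holds.
Matching on p.player_id = g.player_id AND p.tier = g.tier. A NULL in a compared column never satisfies the condition.
- p[0] player_id=5, tier=QE → no match; dropped.
- p[1] player_id=4, tier=SG → 1 match(es) in g → 1 row(s).
- p[2] player_id=5, tier=QE → no match; dropped.
- p[3] player_id=8, tier=QE → no match; dropped.
- p[4] player_id=2, tier=SG → no match; dropped.
- p[5] player_id=8, tier=SG → no match; dropped.
- p[6] player_id=1, tier=SG → no match; dropped.
- p[7] player_id=NULL, tier=SG → no match; dropped.
After projecting and ordering:
p.tier | g.player_id
SG | 4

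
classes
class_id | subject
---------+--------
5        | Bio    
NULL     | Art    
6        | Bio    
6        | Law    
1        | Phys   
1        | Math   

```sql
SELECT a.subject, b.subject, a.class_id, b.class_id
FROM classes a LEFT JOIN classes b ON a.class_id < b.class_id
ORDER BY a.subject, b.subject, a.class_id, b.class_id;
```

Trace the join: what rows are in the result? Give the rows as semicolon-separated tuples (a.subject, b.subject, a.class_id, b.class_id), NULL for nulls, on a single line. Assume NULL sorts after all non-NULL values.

LEFT JOIN keeps every row from `classes a`; unmatched rows get NULL for `classes b`'s columns.
Matching on a.class_id < b.class_id. A NULL in a compared column never satisfies the condition.
- a[0] class_id=5 → 2 match(es) in b → 2 row(s).
- a[1] class_id=NULL → no match; kept with NULLs on the b side.
- a[2] class_id=6 → no match; kept with NULLs on the b side.
- a[3] class_id=6 → no match; kept with NULLs on the b side.
- a[4] class_id=1 → 3 match(es) in b → 3 row(s).
- a[5] class_id=1 → 3 match(es) in b → 3 row(s).

(Art, NULL, NULL, NULL); (Bio, Bio, 5, 6); (Bio, Law, 5, 6); (Bio, NULL, 6, NULL); (Law, NULL, 6, NULL); (Math, Bio, 1, 5); (Math, Bio, 1, 6); (Math, Law, 1, 6); (Phys, Bio, 1, 5); (Phys, Bio, 1, 6); (Phys, Law, 1, 6)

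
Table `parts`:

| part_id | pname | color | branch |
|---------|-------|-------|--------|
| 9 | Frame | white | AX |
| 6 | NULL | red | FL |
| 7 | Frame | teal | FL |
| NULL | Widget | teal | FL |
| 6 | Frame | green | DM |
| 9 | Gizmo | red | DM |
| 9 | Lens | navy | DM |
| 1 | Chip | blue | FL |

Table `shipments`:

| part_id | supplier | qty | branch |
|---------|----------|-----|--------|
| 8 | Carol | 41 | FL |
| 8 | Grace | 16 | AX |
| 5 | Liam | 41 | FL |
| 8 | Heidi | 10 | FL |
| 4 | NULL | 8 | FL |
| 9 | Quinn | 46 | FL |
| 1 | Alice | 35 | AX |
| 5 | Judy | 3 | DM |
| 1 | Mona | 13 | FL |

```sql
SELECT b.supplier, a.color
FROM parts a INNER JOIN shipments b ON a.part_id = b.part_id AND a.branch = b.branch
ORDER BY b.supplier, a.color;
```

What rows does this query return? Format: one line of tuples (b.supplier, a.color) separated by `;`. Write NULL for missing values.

INNER JOIN keeps only pairs where the ON condition holds.
Matching on a.part_id = b.part_id AND a.branch = b.branch. A NULL in a compared column never satisfies the condition.
Matched pairs: 1.

(Mona, blue)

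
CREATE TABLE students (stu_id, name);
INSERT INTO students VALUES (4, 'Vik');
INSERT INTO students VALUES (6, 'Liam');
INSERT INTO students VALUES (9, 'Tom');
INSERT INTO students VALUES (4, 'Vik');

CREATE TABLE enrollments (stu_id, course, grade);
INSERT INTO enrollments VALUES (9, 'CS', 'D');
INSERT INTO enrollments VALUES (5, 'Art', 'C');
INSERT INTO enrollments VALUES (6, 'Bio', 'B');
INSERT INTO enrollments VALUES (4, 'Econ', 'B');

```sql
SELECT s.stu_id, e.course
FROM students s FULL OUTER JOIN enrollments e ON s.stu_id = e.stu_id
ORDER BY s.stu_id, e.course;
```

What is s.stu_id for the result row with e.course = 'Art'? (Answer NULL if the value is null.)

NULL

FULL OUTER JOIN keeps every row from both sides; unmatched rows get NULL for the other side's columns.
Matching on s.stu_id = e.stu_id.
- s[0] stu_id=4 → 1 match(es) in e → 1 row(s).
- s[1] stu_id=6 → 1 match(es) in e → 1 row(s).
- s[2] stu_id=9 → 1 match(es) in e → 1 row(s).
- s[3] stu_id=4 → 1 match(es) in e → 1 row(s).
- plus 1 unmatched e row(s), each kept with NULL s columns.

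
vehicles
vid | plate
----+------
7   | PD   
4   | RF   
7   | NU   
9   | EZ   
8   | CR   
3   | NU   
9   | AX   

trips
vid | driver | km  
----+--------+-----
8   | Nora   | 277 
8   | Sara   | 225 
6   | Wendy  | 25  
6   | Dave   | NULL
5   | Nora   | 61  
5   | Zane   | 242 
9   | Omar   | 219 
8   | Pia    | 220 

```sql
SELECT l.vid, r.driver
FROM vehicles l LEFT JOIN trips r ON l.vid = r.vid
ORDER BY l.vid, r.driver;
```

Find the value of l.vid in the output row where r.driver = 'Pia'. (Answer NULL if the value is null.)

LEFT JOIN keeps every row from `vehicles`; unmatched rows get NULL for `trips`'s columns.
Matching on l.vid = r.vid.
Matched pairs: 5; unmatched l rows kept: 4.

8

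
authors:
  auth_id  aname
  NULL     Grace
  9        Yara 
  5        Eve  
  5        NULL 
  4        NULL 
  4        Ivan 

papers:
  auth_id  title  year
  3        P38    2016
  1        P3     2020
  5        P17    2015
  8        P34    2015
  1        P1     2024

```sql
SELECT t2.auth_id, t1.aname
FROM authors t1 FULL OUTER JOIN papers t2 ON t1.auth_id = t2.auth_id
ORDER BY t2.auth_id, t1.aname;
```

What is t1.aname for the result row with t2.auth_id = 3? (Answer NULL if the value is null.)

FULL OUTER JOIN keeps every row from both sides; unmatched rows get NULL for the other side's columns.
Matching on t1.auth_id = t2.auth_id. A NULL in a compared column never satisfies the condition.
- t1 (auth_id=NULL) has no partner → padded with NULL.
- t1 (auth_id=9) has no partner → padded with NULL.
- t1 (auth_id=5) pairs with 1 row(s) of t2.
- t1 (auth_id=5) pairs with 1 row(s) of t2.
- t1 (auth_id=4) has no partner → padded with NULL.
- t1 (auth_id=4) has no partner → padded with NULL.
- 4 t2 row(s) had no t1 match → kept, t1 columns NULL.

NULL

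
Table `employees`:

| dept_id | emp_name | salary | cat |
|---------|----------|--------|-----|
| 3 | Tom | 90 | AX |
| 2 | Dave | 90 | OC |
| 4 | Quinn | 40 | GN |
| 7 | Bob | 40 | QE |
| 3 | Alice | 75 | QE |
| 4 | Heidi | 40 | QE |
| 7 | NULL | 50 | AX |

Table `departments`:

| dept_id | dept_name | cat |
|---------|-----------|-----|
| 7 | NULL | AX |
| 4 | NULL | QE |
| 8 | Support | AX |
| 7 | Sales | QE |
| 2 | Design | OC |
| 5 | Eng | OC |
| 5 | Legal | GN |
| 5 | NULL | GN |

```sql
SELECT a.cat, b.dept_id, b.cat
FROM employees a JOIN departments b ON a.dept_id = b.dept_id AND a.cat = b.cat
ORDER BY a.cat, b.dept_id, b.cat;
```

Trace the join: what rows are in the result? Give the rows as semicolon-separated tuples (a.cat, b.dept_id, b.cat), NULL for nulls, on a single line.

(AX, 7, AX); (OC, 2, OC); (QE, 4, QE); (QE, 7, QE)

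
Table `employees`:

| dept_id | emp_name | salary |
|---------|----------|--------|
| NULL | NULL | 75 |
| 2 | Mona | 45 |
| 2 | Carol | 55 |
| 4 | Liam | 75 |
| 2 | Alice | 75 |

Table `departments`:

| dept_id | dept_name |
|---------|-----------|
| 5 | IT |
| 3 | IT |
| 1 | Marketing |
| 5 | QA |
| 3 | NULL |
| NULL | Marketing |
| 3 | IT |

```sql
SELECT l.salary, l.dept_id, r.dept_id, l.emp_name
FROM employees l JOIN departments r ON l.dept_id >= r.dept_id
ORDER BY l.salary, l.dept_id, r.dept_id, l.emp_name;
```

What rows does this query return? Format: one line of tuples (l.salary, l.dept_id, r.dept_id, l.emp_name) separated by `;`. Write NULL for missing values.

(45, 2, 1, Mona); (55, 2, 1, Carol); (75, 2, 1, Alice); (75, 4, 1, Liam); (75, 4, 3, Liam); (75, 4, 3, Liam); (75, 4, 3, Liam)

INNER JOIN keeps only pairs where the ON condition holds.
Matching on l.dept_id >= r.dept_id. A NULL in a compared column never satisfies the condition.
- l (dept_id=NULL) has no partner → excluded.
- l (dept_id=2) pairs with 1 row(s) of r.
- l (dept_id=2) pairs with 1 row(s) of r.
- l (dept_id=4) pairs with 4 row(s) of r.
- l (dept_id=2) pairs with 1 row(s) of r.
After projecting and ordering:
l.salary | l.dept_id | r.dept_id | l.emp_name
45 | 2 | 1 | Mona
55 | 2 | 1 | Carol
75 | 2 | 1 | Alice
75 | 4 | 1 | Liam
75 | 4 | 3 | Liam
75 | 4 | 3 | Liam
75 | 4 | 3 | Liam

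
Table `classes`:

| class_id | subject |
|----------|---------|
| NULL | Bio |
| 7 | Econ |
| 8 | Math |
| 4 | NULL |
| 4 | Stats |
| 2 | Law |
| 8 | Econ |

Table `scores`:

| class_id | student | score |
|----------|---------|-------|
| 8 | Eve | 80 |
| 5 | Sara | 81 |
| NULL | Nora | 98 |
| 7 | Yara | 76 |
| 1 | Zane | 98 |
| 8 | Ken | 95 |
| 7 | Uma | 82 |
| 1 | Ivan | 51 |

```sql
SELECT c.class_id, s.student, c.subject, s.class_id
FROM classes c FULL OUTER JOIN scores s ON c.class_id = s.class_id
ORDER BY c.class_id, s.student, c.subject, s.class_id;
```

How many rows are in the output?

14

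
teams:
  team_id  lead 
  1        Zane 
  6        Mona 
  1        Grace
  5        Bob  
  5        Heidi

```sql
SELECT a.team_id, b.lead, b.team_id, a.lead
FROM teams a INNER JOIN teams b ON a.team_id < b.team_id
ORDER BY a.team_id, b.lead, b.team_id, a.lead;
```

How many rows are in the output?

8

INNER JOIN keeps only pairs where the ON condition holds.
Matching on a.team_id < b.team_id.
- team_id=1: 3 matching b row(s), so 3 row(s) emitted.
- team_id=6: no matching b row, dropped.
- team_id=1: 3 matching b row(s), so 3 row(s) emitted.
- team_id=5: 1 matching b row(s), so 1 row(s) emitted.
- team_id=5: 1 matching b row(s), so 1 row(s) emitted.
Total: 8 rows.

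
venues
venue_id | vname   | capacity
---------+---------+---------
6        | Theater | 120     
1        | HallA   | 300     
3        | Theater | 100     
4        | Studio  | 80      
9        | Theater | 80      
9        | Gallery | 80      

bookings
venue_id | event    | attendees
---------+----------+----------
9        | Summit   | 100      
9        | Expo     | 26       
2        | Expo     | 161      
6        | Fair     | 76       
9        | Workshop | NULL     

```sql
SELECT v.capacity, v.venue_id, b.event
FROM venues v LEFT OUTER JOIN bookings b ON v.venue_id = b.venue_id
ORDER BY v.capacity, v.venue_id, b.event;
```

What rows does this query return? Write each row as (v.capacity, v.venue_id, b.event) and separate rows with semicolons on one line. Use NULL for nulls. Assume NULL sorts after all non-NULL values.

(80, 4, NULL); (80, 9, Expo); (80, 9, Expo); (80, 9, Summit); (80, 9, Summit); (80, 9, Workshop); (80, 9, Workshop); (100, 3, NULL); (120, 6, Fair); (300, 1, NULL)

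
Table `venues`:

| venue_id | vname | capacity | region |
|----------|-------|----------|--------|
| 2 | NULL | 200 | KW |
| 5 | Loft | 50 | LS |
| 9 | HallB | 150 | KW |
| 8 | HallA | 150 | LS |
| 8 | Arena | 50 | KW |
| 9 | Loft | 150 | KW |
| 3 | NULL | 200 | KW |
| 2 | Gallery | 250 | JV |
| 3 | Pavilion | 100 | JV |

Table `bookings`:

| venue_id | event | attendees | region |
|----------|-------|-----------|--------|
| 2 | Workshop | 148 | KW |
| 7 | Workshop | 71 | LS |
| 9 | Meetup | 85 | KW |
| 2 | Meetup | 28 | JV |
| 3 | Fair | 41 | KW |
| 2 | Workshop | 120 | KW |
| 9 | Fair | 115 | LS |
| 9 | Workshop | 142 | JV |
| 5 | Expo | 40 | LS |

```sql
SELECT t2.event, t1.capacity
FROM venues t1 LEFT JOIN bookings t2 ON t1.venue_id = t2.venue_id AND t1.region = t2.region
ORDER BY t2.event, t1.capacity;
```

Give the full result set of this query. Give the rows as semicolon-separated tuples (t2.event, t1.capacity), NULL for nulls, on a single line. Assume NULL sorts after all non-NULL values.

LEFT JOIN keeps every row from `venues`; unmatched rows get NULL for `bookings`'s columns.
Matching on t1.venue_id = t2.venue_id AND t1.region = t2.region.
Matched pairs: 7; unmatched t1 rows kept: 3.

(Expo, 50); (Fair, 200); (Meetup, 150); (Meetup, 150); (Meetup, 250); (Workshop, 200); (Workshop, 200); (NULL, 50); (NULL, 100); (NULL, 150)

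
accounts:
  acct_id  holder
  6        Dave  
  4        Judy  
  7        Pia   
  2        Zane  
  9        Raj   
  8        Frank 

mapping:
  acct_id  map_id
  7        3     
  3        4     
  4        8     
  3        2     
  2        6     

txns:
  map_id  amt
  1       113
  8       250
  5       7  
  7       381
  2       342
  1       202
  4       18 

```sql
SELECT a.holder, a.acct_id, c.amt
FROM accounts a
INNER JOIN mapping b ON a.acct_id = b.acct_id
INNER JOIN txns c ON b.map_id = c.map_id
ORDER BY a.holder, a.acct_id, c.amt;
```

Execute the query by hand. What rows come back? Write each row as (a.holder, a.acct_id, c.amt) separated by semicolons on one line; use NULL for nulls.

(Judy, 4, 250)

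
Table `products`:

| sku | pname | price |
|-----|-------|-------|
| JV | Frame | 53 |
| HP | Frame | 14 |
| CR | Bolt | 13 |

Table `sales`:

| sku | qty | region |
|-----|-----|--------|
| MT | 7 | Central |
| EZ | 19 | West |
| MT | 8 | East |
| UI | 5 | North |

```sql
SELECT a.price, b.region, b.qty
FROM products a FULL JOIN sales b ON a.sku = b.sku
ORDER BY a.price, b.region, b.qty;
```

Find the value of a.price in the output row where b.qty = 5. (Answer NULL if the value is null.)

NULL

FULL OUTER JOIN keeps every row from both sides; unmatched rows get NULL for the other side's columns.
Matching on a.sku = b.sku.
- sku=JV: no b row matches, row kept with b columns NULL.
- sku=HP: no b row matches, row kept with b columns NULL.
- sku=CR: no b row matches, row kept with b columns NULL.
- plus 4 unmatched b row(s), each kept with NULL a columns.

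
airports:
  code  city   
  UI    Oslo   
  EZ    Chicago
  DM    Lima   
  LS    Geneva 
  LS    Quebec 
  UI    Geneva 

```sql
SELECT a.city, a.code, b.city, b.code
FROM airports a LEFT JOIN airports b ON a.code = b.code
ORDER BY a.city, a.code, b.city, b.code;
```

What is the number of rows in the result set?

10

LEFT JOIN keeps every row from `airports a`; unmatched rows get NULL for `airports b`'s columns.
Matching on a.code = b.code.
Matched pairs: 10; unmatched a rows kept: 0.
Total: 10 rows.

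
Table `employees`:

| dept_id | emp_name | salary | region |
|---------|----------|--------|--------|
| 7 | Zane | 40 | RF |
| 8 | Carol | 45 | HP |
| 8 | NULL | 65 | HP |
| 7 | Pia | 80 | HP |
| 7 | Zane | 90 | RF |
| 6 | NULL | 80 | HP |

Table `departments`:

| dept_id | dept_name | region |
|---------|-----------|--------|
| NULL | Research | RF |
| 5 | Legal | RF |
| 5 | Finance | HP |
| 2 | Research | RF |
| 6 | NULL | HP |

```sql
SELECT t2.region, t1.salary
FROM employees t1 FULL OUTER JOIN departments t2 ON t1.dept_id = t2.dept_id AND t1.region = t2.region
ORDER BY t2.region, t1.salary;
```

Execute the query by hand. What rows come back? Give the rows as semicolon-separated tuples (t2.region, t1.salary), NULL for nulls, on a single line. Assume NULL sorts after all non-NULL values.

(HP, 80); (HP, NULL); (RF, NULL); (RF, NULL); (RF, NULL); (NULL, 40); (NULL, 45); (NULL, 65); (NULL, 80); (NULL, 90)

FULL OUTER JOIN keeps every row from both sides; unmatched rows get NULL for the other side's columns.
Matching on t1.dept_id = t2.dept_id AND t1.region = t2.region. A NULL in a compared column never satisfies the condition.
Matched pairs: 1; unmatched t1 rows kept: 5; unmatched t2 rows kept: 4.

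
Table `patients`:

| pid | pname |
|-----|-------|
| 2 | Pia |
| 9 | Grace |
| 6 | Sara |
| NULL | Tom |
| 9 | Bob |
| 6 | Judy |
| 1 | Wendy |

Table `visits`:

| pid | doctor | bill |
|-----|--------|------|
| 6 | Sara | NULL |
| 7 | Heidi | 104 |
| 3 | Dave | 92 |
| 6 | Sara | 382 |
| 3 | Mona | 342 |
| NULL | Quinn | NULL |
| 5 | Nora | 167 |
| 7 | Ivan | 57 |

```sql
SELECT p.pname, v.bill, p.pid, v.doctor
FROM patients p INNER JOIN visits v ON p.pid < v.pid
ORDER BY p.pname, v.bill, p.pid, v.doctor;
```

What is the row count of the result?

INNER JOIN keeps only pairs where the ON condition holds.
Matching on p.pid < v.pid. A NULL in a compared column never satisfies the condition.
- pid=2: 7 matching v row(s), so 7 row(s) emitted.
- pid=9: no matching v row, dropped.
- pid=6: 2 matching v row(s), so 2 row(s) emitted.
- pid=NULL: no matching v row, dropped.
- pid=9: no matching v row, dropped.
- pid=6: 2 matching v row(s), so 2 row(s) emitted.
- pid=1: 7 matching v row(s), so 7 row(s) emitted.
Total: 18 rows.

18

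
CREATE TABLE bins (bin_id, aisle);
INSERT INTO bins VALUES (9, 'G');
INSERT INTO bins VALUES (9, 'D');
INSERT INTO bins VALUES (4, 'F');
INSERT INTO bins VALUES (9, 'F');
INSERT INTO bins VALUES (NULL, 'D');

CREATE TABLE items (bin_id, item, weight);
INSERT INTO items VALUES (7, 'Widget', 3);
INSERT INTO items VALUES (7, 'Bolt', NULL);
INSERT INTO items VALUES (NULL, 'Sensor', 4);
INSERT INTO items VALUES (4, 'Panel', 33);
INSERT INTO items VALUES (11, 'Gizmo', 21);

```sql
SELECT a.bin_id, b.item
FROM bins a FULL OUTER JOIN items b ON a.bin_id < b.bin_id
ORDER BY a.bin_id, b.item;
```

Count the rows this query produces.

FULL OUTER JOIN keeps every row from both sides; unmatched rows get NULL for the other side's columns.
Matching on a.bin_id < b.bin_id. A NULL in a compared column never satisfies the condition.
Matched pairs: 6; unmatched a rows kept: 1; unmatched b rows kept: 2.
Total: 6 matched + 3 padded = 9 rows.

9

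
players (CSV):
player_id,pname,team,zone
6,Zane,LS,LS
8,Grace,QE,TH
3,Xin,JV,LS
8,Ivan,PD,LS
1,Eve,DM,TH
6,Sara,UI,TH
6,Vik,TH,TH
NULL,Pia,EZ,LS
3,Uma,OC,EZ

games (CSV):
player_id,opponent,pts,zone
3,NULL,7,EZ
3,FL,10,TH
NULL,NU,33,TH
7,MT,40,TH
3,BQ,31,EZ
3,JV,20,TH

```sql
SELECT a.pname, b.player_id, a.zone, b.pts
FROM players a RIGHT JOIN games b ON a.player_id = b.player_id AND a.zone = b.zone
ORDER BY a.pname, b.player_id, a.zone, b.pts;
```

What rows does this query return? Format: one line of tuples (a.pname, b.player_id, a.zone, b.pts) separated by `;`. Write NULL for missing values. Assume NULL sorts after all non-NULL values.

RIGHT JOIN keeps every row from `games`; unmatched rows get NULL for `players`'s columns.
Matching on a.player_id = b.player_id AND a.zone = b.zone. A NULL in a compared column never satisfies the condition.
- a row (player_id=6, zone=LS): no match.
- a row (player_id=8, zone=TH): no match.
- a row (player_id=3, zone=LS): no match.
- a row (player_id=8, zone=LS): no match.
- a row (player_id=1, zone=TH): no match.
- a row (player_id=6, zone=TH): no match.
- a row (player_id=6, zone=TH): no match.
- a row (player_id=NULL, zone=LS): no match.
- a row (player_id=3, zone=EZ): matches 2 b row(s) → 2 output row(s).
- plus 4 unmatched b row(s), each kept with NULL a columns.
After projecting and ordering:
a.pname | b.player_id | a.zone | b.pts
Uma | 3 | EZ | 7
Uma | 3 | EZ | 31
NULL | 3 | NULL | 10
NULL | 3 | NULL | 20
NULL | 7 | NULL | 40
NULL | NULL | NULL | 33

(Uma, 3, EZ, 7); (Uma, 3, EZ, 31); (NULL, 3, NULL, 10); (NULL, 3, NULL, 20); (NULL, 7, NULL, 40); (NULL, NULL, NULL, 33)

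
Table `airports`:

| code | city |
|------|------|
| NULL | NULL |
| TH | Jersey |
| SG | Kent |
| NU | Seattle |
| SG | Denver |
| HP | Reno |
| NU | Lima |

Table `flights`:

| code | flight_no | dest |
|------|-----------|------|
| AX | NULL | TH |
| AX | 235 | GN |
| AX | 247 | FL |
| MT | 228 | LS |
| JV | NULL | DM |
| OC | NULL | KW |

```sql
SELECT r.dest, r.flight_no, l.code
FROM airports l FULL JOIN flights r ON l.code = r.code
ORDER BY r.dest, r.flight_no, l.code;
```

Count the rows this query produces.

13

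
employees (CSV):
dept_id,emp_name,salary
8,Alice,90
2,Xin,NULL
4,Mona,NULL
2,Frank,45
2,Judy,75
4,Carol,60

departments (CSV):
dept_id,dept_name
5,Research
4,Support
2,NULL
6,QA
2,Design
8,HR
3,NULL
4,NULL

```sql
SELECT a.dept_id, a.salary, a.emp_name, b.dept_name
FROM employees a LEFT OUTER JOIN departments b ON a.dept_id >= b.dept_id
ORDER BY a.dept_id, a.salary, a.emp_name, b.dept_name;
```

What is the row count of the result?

24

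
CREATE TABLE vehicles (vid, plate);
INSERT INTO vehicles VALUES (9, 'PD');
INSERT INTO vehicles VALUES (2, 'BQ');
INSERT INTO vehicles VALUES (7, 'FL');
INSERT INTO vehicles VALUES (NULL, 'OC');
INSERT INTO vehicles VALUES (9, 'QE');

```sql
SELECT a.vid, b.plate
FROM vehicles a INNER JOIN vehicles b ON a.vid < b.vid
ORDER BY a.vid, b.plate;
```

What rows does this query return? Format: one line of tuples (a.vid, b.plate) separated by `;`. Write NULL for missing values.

(2, FL); (2, PD); (2, QE); (7, PD); (7, QE)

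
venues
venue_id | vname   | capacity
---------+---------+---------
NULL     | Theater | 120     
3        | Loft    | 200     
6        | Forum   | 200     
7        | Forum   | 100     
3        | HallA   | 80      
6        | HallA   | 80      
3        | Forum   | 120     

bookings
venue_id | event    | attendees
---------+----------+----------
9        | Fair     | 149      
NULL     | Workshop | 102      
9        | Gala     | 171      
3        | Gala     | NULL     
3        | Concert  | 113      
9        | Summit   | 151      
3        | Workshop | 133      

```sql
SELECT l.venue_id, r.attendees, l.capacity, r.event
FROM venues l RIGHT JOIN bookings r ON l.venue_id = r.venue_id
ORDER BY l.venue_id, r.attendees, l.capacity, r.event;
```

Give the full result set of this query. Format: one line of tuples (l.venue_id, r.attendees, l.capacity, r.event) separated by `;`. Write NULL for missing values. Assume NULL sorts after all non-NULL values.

(3, 113, 80, Concert); (3, 113, 120, Concert); (3, 113, 200, Concert); (3, 133, 80, Workshop); (3, 133, 120, Workshop); (3, 133, 200, Workshop); (3, NULL, 80, Gala); (3, NULL, 120, Gala); (3, NULL, 200, Gala); (NULL, 102, NULL, Workshop); (NULL, 149, NULL, Fair); (NULL, 151, NULL, Summit); (NULL, 171, NULL, Gala)

RIGHT JOIN keeps every row from `bookings`; unmatched rows get NULL for `venues`'s columns.
Matching on l.venue_id = r.venue_id. A NULL in a compared column never satisfies the condition.
- l row (venue_id=NULL): no match.
- l row (venue_id=3): matches 3 r row(s) → 3 output row(s).
- l row (venue_id=6): no match.
- l row (venue_id=7): no match.
- l row (venue_id=3): matches 3 r row(s) → 3 output row(s).
- l row (venue_id=6): no match.
- l row (venue_id=3): matches 3 r row(s) → 3 output row(s).
- 4 r row(s) had no l match → kept, l columns NULL.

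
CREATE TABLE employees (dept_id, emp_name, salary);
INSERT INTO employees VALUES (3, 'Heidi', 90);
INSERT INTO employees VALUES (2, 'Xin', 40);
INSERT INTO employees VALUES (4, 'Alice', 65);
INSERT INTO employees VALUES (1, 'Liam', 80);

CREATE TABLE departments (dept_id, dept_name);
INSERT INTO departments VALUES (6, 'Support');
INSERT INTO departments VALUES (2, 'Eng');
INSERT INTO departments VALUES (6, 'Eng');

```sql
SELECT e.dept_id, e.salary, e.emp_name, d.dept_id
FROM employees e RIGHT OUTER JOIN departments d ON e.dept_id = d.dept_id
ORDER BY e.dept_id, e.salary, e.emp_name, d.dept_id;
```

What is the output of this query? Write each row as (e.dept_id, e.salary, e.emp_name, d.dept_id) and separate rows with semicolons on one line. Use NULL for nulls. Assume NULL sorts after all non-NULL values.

RIGHT JOIN keeps every row from `departments`; unmatched rows get NULL for `employees`'s columns.
Matching on e.dept_id = d.dept_id.
Matched pairs: 1; unmatched d rows kept: 2.

(2, 40, Xin, 2); (NULL, NULL, NULL, 6); (NULL, NULL, NULL, 6)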